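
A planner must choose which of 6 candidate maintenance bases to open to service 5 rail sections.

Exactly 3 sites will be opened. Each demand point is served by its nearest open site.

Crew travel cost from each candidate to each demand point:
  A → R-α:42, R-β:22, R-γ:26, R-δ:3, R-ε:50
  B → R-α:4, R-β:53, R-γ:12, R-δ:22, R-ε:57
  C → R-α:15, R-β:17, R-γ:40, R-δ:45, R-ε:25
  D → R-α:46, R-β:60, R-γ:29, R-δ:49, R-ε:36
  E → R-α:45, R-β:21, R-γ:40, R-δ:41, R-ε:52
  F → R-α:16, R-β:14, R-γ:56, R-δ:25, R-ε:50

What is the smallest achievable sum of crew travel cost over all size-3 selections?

61

Open {A, B, C}.
  R-α→B 4, R-β→C 17, R-γ→B 12, R-δ→A 3, R-ε→C 25  ⇒ total 61.
Compare {A, B, D}: total 77.
Compare {B, C, F}: total 77.
No size-3 selection does better; minimum is 61.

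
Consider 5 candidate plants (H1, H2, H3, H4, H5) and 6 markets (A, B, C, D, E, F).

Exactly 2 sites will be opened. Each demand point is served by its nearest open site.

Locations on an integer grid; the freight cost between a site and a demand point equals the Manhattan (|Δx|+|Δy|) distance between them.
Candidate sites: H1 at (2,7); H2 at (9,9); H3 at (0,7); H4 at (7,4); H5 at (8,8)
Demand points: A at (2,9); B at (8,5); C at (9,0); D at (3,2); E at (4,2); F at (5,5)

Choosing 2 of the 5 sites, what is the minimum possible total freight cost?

Open {H1, H4}.
  A→H1 2, B→H4 2, C→H4 6, D→H1 6, E→H4 5, F→H4 3  ⇒ total 24.
Compare {H3, H4}: total 26.
Compare {H2, H4}: total 29.
No size-2 selection does better; minimum is 24.

24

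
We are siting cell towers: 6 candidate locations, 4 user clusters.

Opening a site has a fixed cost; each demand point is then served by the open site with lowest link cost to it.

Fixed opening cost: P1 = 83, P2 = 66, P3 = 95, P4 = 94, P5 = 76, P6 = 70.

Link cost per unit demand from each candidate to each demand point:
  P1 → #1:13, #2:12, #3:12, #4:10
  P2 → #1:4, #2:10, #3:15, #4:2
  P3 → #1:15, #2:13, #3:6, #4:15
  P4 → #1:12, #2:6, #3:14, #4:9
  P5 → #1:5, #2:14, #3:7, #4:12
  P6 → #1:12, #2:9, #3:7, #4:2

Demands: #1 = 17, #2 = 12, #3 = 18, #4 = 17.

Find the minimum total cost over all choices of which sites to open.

Open {P2, P6}: assign each demand point to its cheapest open site.
  #1→P2 17×4=68, #2→P6 12×9=108, #3→P6 18×7=126, #4→P2 17×2=34
  link cost 336, fixed 136 → total 472.
Compare {P2, P5}: link cost 348 + fixed 142 = 490.
Compare {P2, P3}: link cost 330 + fixed 161 = 491.
Compare {P5, P6}: link cost 353 + fixed 146 = 499.
All other subsets cost ≥ 490. Minimum total cost: 472.

472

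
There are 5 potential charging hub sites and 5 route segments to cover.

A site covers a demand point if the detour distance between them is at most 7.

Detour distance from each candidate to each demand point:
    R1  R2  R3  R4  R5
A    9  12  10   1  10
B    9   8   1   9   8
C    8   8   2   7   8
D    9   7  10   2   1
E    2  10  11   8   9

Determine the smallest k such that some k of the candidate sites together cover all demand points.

Coverage sets (demand points within 7 of each site):
  A: {R4}
  B: {R3}
  C: {R3, R4}
  D: {R2, R4, R5}
  E: {R1}
No 2 sites suffice: every size-2 union leaves at least one demand point uncovered.
But {B, D, E} covers everything, so the minimum is 3.

3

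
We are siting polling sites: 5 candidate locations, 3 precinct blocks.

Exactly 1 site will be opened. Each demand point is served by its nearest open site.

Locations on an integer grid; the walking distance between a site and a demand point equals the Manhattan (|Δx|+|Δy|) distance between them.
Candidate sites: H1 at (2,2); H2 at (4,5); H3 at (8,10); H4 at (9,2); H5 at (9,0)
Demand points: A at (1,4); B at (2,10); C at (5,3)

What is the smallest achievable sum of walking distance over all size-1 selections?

Open {H2}.
  A→H2 4, B→H2 7, C→H2 3  ⇒ total 14.
Compare {H1}: total 15.
Compare {H3}: total 29.
No size-1 selection does better; minimum is 14.

14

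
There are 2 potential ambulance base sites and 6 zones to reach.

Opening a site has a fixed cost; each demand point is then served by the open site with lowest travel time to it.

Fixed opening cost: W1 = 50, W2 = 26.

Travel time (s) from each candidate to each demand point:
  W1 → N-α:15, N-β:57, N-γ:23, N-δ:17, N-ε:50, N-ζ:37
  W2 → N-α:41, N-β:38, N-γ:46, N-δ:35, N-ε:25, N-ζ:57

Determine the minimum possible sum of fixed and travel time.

231

Open {W1, W2}: assign each demand point to its cheapest open site.
  N-α→W1 15, N-β→W2 38, N-γ→W1 23, N-δ→W1 17, N-ε→W2 25, N-ζ→W1 37
  travel time 155, fixed 76 → total 231.
Compare {W1}: travel time 199 + fixed 50 = 249.
Compare {W2}: travel time 242 + fixed 26 = 268.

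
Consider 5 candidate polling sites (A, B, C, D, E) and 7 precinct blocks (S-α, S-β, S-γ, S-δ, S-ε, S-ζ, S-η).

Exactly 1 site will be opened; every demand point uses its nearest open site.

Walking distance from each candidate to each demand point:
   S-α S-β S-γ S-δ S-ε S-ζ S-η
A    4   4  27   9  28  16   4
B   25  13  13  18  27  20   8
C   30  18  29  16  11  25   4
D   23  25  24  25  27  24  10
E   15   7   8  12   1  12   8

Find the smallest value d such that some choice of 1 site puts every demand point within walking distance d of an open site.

15

Open {E}.
  Farthest demand point is S-α at walking distance 15 (to E); all others are ≤ 15.
With {B} the worst case is 27.
With {D} the worst case is 27.
No size-1 selection achieves below 15.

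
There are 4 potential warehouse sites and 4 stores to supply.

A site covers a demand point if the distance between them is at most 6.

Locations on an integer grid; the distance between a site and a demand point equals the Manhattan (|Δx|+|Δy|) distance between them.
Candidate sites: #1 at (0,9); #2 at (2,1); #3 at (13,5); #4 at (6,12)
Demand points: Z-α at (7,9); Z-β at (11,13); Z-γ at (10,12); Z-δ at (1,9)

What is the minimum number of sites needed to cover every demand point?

2

Coverage sets (demand points within 6 of each site):
  #1: {Z-δ}
  #2: {}
  #3: {}
  #4: {Z-α, Z-β, Z-γ}
No single site covers all 4 demand points.
But {#1, #4} covers everything, so the minimum is 2.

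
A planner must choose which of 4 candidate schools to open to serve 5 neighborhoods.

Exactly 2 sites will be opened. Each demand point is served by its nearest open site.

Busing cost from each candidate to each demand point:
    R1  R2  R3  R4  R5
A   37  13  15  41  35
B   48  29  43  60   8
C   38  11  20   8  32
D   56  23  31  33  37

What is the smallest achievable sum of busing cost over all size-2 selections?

85

Open {B, C}.
  R1→C 38, R2→C 11, R3→C 20, R4→C 8, R5→B 8  ⇒ total 85.
Compare {A, C}: total 103.
Compare {C, D}: total 109.
No size-2 selection does better; minimum is 85.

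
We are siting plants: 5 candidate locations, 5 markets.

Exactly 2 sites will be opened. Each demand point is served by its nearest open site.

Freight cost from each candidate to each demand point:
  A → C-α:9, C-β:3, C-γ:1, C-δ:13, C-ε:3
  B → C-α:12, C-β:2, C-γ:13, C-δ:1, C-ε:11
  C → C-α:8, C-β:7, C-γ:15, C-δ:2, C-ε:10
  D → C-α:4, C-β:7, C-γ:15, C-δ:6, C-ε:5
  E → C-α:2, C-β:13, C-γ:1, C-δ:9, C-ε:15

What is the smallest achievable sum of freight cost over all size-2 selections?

16

Open {A, B}.
  C-α→A 9, C-β→B 2, C-γ→A 1, C-δ→B 1, C-ε→A 3  ⇒ total 16.
Compare {A, C}: total 17.
Compare {A, D}: total 17.
No size-2 selection does better; minimum is 16.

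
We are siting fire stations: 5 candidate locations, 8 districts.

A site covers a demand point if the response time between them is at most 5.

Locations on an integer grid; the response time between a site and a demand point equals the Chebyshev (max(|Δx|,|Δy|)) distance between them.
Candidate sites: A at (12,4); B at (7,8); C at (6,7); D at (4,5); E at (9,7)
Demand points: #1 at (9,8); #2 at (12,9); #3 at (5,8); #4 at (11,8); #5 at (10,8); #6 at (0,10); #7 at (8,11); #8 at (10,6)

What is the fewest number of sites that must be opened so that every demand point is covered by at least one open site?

2

Coverage sets (demand points within 5 of each site):
  A: {#1, #2, #4, #5, #8}
  B: {#1, #2, #3, #4, #5, #7, #8}
  C: {#1, #3, #4, #5, #7, #8}
  D: {#1, #3, #6}
  E: {#1, #2, #3, #4, #5, #7, #8}
No single site covers all 8 demand points.
But {B, D} covers everything, so the minimum is 2.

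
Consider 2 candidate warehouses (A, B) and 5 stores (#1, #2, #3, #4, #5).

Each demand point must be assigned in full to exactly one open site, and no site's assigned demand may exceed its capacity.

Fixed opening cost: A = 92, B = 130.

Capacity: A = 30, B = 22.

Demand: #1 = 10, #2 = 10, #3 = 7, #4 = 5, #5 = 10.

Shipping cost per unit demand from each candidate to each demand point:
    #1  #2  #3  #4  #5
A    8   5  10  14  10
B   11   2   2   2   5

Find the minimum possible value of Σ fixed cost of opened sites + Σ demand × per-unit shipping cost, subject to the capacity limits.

426

Open {A, B}; cheapest assignment that respects the capacities:
  A (cap 30, load 20): #1, #2 — cost 10×8 + 10×5 = 130
  B (cap 22, load 22): #3, #4, #5 — cost 7×2 + 5×2 + 10×5 = 74
  Shipping 204, fixed 222 → total 426.
  Any other capacity-feasible assignment to {A, B} ships for at least 204.
Total demand is 42 and no other set of sites has combined capacity ≥ 42, so {A, B} is the only feasible choice of open sites. Minimum: 426.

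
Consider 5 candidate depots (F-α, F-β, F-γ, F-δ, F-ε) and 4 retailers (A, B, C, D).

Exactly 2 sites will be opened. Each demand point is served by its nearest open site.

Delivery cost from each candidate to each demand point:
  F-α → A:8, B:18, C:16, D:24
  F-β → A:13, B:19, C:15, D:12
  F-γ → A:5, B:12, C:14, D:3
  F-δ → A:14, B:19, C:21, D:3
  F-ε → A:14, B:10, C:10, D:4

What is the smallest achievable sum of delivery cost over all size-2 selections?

Open {F-γ, F-ε}.
  A→F-γ 5, B→F-ε 10, C→F-ε 10, D→F-γ 3  ⇒ total 28.
Compare {F-α, F-ε}: total 32.
Compare {F-α, F-γ}: total 34.
No size-2 selection does better; minimum is 28.

28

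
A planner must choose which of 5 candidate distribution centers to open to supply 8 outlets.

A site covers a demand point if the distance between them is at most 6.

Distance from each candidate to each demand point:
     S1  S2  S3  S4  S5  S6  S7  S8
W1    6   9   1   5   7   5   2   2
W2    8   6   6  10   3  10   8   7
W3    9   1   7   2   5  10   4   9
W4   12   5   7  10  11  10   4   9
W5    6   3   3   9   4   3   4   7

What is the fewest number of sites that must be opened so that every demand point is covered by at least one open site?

Coverage sets (demand points within 6 of each site):
  W1: {S1, S3, S4, S6, S7, S8}
  W2: {S2, S3, S5}
  W3: {S2, S4, S5, S7}
  W4: {S2, S7}
  W5: {S1, S2, S3, S5, S6, S7}
No single site covers all 8 demand points.
But {W1, W2} covers everything, so the minimum is 2.

2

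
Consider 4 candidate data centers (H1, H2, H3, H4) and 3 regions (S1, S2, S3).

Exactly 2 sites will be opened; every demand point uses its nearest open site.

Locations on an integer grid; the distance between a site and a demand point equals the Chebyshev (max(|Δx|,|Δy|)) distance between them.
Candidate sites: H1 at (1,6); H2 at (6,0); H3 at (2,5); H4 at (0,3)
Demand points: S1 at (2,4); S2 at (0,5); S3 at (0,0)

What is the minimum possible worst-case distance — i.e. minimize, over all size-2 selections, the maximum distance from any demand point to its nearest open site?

Open {H1, H4}.
  Farthest demand point is S3 at distance 3 (to H4); all others are ≤ 3.
With {H2, H4} the worst case is 3.
With {H3, H4} the worst case is 3.
No size-2 selection achieves below 3.

3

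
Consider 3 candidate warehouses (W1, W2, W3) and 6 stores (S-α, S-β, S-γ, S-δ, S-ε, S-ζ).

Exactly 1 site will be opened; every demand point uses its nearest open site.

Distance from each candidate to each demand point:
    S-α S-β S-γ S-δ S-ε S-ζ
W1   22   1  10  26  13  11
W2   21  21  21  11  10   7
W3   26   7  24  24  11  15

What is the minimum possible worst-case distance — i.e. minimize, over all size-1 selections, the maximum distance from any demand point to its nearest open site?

Open {W2}.
  Farthest demand point is S-α at distance 21 (to W2); all others are ≤ 21.
With {W1} the worst case is 26.
With {W3} the worst case is 26.
No size-1 selection achieves below 21.

21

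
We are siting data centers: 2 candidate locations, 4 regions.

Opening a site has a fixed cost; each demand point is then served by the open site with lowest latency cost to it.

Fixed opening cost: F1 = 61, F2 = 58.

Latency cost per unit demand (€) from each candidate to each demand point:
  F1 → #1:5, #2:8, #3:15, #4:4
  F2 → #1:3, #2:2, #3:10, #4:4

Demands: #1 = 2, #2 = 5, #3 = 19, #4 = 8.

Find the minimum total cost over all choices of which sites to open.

Open {F2}: assign each demand point to its cheapest open site.
  #1→F2 2×3=6, #2→F2 5×2=10, #3→F2 19×10=190, #4→F2 8×4=32
  latency cost 238, fixed 58 → total 296.
Compare {F1, F2}: latency cost 238 + fixed 119 = 357.
Compare {F1}: latency cost 367 + fixed 61 = 428.

296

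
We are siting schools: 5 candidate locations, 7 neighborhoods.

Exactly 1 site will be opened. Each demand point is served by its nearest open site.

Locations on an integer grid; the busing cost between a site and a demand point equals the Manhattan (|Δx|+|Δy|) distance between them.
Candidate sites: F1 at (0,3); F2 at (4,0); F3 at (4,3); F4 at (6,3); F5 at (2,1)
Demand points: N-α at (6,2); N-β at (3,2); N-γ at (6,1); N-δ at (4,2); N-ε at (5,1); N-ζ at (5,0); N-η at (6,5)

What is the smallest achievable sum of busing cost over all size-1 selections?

19

Open {F4}.
  N-α→F4 1, N-β→F4 4, N-γ→F4 2, N-δ→F4 3, N-ε→F4 3, N-ζ→F4 4, N-η→F4 2  ⇒ total 19.
Compare {F3}: total 21.
Compare {F2}: total 22.
No size-1 selection does better; minimum is 19.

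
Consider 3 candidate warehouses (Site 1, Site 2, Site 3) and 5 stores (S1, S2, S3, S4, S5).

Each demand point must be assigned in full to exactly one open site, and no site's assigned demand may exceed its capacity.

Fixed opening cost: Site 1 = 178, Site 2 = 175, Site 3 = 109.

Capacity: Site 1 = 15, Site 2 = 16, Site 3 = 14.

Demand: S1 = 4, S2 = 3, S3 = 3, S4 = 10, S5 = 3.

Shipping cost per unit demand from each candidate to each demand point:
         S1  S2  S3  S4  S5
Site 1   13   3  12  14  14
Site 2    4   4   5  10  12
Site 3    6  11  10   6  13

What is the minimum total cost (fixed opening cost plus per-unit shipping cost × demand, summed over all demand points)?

Open {Site 2, Site 3}; cheapest assignment that respects the capacities:
  Site 2 (cap 16, load 13): S1, S2, S3, S5 — cost 4×4 + 3×4 + 3×5 + 3×12 = 79
  Site 3 (cap 14, load 10): S4 — cost 10×6 = 60
  Shipping 139, fixed 284 → total 423.
  Any other capacity-feasible assignment to {Site 2, Site 3} ships for at least 139.
Compare {Site 1, Site 3}: its best feasible assignment gives total 458.
Compare {Site 1, Site 2}: its best feasible assignment gives total 556.
Every other set of open sites that can feasibly serve all demand totals ≥ 458 even under its best assignment. Minimum: 423.

423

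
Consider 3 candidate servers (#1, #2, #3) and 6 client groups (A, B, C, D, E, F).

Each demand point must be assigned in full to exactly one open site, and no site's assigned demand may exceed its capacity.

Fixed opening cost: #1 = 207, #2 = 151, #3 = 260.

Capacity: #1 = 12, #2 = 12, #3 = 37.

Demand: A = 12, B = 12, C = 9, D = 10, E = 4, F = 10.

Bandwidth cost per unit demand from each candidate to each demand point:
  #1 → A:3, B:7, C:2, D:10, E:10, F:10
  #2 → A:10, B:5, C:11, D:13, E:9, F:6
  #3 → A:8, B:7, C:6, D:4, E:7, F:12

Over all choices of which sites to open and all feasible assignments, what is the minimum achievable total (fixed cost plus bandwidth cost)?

Open {#1, #2, #3}; cheapest assignment that respects the capacities:
  #1 (cap 12, load 12): A — cost 12×3 = 36
  #2 (cap 12, load 10): F — cost 10×6 = 60
  #3 (cap 37, load 35): B, C, D, E — cost 12×7 + 9×6 + 10×4 + 4×7 = 206
  Shipping 302, fixed 618 → total 920.
  Any other capacity-feasible assignment to {#1, #2, #3} ships for at least 302.
Total demand is 57 and no other set of sites has combined capacity ≥ 57, so {#1, #2, #3} is the only feasible choice of open sites. Minimum: 920.

920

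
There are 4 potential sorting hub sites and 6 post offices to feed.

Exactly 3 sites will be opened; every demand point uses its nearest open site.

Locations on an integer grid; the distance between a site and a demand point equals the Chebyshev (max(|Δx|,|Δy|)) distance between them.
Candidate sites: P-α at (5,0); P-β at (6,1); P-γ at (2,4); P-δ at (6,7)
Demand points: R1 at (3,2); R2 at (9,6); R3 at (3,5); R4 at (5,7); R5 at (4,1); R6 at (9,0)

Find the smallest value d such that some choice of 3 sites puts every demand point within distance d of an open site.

Open {P-α, P-β, P-δ}.
  Farthest demand point is R2 at distance 3 (to P-δ); all others are ≤ 3.
With {P-β, P-γ, P-δ} the worst case is 3.
With {P-α, P-γ, P-δ} the worst case is 4.
No size-3 selection achieves below 3.

3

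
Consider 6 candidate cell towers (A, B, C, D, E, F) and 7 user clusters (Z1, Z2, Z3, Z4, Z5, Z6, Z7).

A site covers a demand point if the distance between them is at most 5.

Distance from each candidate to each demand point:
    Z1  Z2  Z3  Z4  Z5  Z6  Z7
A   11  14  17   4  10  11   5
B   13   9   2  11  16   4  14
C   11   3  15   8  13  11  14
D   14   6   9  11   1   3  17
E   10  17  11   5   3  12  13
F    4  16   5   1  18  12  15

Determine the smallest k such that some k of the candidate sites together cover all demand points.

Coverage sets (demand points within 5 of each site):
  A: {Z4, Z7}
  B: {Z3, Z6}
  C: {Z2}
  D: {Z5, Z6}
  E: {Z4, Z5}
  F: {Z1, Z3, Z4}
No 3 sites suffice: every size-3 union leaves at least one demand point uncovered.
But {A, C, D, F} covers everything, so the minimum is 4.

4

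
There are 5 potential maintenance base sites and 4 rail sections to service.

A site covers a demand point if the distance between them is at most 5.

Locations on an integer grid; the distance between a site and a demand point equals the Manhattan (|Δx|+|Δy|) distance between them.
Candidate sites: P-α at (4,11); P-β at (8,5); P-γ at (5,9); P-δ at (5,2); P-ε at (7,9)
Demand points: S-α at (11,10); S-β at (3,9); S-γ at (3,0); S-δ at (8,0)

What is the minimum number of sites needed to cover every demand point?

Coverage sets (demand points within 5 of each site):
  P-α: {S-β}
  P-β: {S-δ}
  P-γ: {S-β}
  P-δ: {S-γ, S-δ}
  P-ε: {S-α, S-β}
No single site covers all 4 demand points.
But {P-δ, P-ε} covers everything, so the minimum is 2.

2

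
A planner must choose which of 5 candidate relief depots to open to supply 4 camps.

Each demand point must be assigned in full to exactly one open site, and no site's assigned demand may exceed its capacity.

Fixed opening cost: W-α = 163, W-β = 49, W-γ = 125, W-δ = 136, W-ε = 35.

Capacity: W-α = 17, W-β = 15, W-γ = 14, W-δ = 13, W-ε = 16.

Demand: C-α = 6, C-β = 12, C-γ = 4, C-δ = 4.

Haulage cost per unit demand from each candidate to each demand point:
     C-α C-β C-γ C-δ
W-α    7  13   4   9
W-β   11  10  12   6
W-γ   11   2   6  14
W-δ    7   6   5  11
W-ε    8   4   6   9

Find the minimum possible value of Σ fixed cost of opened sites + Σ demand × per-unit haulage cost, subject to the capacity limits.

Open {W-β, W-ε}; cheapest assignment that respects the capacities:
  W-β (cap 15, load 10): C-α, C-δ — cost 6×11 + 4×6 = 90
  W-ε (cap 16, load 16): C-β, C-γ — cost 12×4 + 4×6 = 72
  Shipping 162, fixed 84 → total 246.
  Any other capacity-feasible assignment to {W-β, W-ε} ships for at least 162.
Compare {W-γ, W-ε}: its best feasible assignment gives total 292.
Compare {W-δ, W-ε}: its best feasible assignment gives total 317.
Every other set of open sites that can feasibly serve all demand totals ≥ 292 even under its best assignment. Minimum: 246.

246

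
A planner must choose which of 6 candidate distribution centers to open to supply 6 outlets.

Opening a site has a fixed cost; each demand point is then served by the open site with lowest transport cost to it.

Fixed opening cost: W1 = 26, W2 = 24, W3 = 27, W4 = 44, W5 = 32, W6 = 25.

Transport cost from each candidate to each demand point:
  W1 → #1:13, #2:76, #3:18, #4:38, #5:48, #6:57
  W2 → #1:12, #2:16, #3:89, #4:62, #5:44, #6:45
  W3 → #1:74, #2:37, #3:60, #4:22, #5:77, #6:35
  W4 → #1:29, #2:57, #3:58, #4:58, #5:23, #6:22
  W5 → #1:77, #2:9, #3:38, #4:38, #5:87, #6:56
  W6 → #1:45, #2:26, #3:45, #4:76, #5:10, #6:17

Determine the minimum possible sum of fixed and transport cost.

173

Open {W1, W6}: assign each demand point to its cheapest open site.
  #1→W1 13, #2→W6 26, #3→W1 18, #4→W1 38, #5→W6 10, #6→W6 17
  transport cost 122, fixed 51 → total 173.
Compare {W1, W3, W6}: transport cost 106 + fixed 78 = 184.
Compare {W1, W2, W6}: transport cost 111 + fixed 75 = 186.
Compare {W1, W5, W6}: transport cost 105 + fixed 83 = 188.
All other subsets cost ≥ 184. Minimum total cost: 173.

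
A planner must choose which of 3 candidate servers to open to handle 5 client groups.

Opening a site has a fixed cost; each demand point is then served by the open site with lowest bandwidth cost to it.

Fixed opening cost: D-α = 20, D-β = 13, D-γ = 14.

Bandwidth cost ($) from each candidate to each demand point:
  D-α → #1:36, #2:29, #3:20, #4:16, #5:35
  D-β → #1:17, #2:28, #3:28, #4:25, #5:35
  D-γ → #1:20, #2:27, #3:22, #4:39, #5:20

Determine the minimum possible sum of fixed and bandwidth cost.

137

Open {D-α, D-γ}: assign each demand point to its cheapest open site.
  #1→D-γ 20, #2→D-γ 27, #3→D-α 20, #4→D-α 16, #5→D-γ 20
  bandwidth cost 103, fixed 34 → total 137.
Compare {D-β, D-γ}: bandwidth cost 111 + fixed 27 = 138.
Compare {D-γ}: bandwidth cost 128 + fixed 14 = 142.
Compare {D-β}: bandwidth cost 133 + fixed 13 = 146.
All other subsets cost ≥ 138. Minimum total cost: 137.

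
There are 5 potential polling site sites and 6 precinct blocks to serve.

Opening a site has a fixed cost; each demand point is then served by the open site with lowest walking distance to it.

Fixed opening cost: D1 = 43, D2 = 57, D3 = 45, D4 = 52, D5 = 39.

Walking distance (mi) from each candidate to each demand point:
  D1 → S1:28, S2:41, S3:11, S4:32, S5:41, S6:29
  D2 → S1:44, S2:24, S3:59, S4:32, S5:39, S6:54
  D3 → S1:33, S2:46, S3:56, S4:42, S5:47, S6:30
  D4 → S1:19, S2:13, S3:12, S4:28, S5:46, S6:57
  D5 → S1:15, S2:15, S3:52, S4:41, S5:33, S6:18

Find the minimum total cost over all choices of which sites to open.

Open {D1, D5}: assign each demand point to its cheapest open site.
  S1→D5 15, S2→D5 15, S3→D1 11, S4→D1 32, S5→D5 33, S6→D5 18
  walking distance 124, fixed 82 → total 206.
Compare {D4, D5}: walking distance 119 + fixed 91 = 210.
Compare {D5}: walking distance 174 + fixed 39 = 213.
Compare {D1}: walking distance 182 + fixed 43 = 225.
All other subsets cost ≥ 210. Minimum total cost: 206.

206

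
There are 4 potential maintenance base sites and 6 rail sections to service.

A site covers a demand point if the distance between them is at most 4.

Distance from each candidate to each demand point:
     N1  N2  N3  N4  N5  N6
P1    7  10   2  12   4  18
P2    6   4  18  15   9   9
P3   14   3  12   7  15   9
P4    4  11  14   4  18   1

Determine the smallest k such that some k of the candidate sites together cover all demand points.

3

Coverage sets (demand points within 4 of each site):
  P1: {N3, N5}
  P2: {N2}
  P3: {N2}
  P4: {N1, N4, N6}
No 2 sites suffice: every size-2 union leaves at least one demand point uncovered.
But {P1, P2, P4} covers everything, so the minimum is 3.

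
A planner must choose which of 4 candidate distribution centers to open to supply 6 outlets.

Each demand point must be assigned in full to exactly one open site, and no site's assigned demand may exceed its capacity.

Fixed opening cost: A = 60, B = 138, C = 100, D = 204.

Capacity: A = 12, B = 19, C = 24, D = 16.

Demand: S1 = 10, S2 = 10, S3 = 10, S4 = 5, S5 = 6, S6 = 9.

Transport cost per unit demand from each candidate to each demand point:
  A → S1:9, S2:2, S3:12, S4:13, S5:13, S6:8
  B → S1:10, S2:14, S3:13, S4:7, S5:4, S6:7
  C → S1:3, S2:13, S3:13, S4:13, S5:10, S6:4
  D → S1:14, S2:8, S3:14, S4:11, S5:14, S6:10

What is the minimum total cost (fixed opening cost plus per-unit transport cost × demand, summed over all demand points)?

Open {A, B, C}; cheapest assignment that respects the capacities:
  A (cap 12, load 10): S2 — cost 10×2 = 20
  B (cap 19, load 16): S3, S5 — cost 10×13 + 6×4 = 154
  C (cap 24, load 24): S1, S4, S6 — cost 10×3 + 5×13 + 9×4 = 131
  Shipping 305, fixed 298 → total 603.
  Any other capacity-feasible assignment to {A, B, C} ships for at least 305.
Compare {A, C, D}: its best feasible assignment gives total 739.
Compare {A, B, C, D}: its best feasible assignment gives total 787.
Every other set of open sites that can feasibly serve all demand totals ≥ 739 even under its best assignment. Minimum: 603.

603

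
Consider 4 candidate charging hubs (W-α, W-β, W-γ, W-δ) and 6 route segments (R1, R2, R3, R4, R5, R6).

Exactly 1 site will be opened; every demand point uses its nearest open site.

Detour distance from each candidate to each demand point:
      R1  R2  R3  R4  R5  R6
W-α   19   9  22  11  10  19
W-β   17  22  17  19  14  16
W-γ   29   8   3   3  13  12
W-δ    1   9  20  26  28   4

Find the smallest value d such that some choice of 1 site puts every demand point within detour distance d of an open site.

22

Open {W-α}.
  Farthest demand point is R3 at detour distance 22 (to W-α); all others are ≤ 22.
With {W-β} the worst case is 22.
With {W-δ} the worst case is 28.
No size-1 selection achieves below 22.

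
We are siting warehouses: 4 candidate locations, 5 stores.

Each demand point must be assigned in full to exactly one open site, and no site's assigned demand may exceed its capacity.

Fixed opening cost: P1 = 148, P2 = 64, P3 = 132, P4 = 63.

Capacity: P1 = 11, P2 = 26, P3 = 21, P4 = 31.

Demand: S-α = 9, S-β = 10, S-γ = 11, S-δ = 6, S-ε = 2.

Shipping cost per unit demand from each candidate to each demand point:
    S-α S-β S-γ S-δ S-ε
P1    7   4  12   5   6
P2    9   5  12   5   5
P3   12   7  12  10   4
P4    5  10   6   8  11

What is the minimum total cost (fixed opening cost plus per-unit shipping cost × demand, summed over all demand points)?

Open {P2, P4}; cheapest assignment that respects the capacities:
  P2 (cap 26, load 18): S-β, S-δ, S-ε — cost 10×5 + 6×5 + 2×5 = 90
  P4 (cap 31, load 20): S-α, S-γ — cost 9×5 + 11×6 = 111
  Shipping 201, fixed 127 → total 328.
  Any other capacity-feasible assignment to {P2, P4} ships for at least 201.
Compare {P1, P4}: its best feasible assignment gives total 432.
Compare {P3, P4}: its best feasible assignment gives total 432.
Every other set of open sites that can feasibly serve all demand totals ≥ 432 even under its best assignment. Minimum: 328.

328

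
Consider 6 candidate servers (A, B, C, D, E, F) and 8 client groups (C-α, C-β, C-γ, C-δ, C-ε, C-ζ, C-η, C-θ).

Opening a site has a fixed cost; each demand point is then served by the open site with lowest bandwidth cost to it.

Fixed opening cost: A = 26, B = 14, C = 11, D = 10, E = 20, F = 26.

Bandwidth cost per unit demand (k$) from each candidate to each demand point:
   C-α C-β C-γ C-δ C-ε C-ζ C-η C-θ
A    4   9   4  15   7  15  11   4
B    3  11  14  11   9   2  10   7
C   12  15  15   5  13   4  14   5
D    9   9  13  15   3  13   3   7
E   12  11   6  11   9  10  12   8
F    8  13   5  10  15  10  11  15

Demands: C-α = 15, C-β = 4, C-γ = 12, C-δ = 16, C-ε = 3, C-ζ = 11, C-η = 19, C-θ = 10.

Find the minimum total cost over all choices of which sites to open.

Open {A, B, C, D}: assign each demand point to its cheapest open site.
  C-α→B 15×3=45, C-β→A 4×9=36, C-γ→A 12×4=48, C-δ→C 16×5=80, C-ε→D 3×3=9, C-ζ→B 11×2=22, C-η→D 19×3=57, C-θ→A 10×4=40
  bandwidth cost 337, fixed 61 → total 398.
Compare {A, B, C, D, E}: bandwidth cost 337 + fixed 81 = 418.
Compare {B, C, D, F}: bandwidth cost 359 + fixed 61 = 420.
Compare {A, C, D}: bandwidth cost 374 + fixed 47 = 421.
All other subsets cost ≥ 418. Minimum total cost: 398.

398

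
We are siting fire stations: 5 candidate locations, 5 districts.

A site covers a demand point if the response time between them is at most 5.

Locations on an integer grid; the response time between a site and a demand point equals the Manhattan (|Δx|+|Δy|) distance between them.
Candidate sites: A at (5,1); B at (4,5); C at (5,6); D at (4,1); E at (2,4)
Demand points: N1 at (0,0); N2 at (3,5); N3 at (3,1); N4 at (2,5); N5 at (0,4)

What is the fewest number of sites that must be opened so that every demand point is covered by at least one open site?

Coverage sets (demand points within 5 of each site):
  A: {N3}
  B: {N2, N3, N4, N5}
  C: {N2, N4}
  D: {N1, N2, N3}
  E: {N2, N3, N4, N5}
No single site covers all 5 demand points.
But {B, D} covers everything, so the minimum is 2.

2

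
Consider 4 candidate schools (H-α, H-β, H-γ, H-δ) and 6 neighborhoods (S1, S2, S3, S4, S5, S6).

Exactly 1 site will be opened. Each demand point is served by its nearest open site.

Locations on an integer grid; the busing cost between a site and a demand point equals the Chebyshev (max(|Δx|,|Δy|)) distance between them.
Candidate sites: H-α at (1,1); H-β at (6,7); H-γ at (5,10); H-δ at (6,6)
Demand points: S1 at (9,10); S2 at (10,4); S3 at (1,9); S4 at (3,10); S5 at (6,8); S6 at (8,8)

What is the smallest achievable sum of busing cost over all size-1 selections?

Open {H-β}.
  S1→H-β 3, S2→H-β 4, S3→H-β 5, S4→H-β 3, S5→H-β 1, S6→H-β 2  ⇒ total 18.
Compare {H-γ}: total 21.
Compare {H-δ}: total 21.
No size-1 selection does better; minimum is 18.

18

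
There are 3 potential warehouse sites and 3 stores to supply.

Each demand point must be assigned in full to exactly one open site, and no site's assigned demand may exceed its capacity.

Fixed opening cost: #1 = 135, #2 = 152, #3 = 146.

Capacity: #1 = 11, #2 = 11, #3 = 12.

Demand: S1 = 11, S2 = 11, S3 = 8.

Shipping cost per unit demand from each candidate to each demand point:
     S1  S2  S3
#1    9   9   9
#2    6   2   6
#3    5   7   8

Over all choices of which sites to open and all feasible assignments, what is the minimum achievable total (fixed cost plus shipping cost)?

582

Open {#1, #2, #3}; cheapest assignment that respects the capacities:
  #1 (cap 11, load 8): S3 — cost 8×9 = 72
  #2 (cap 11, load 11): S2 — cost 11×2 = 22
  #3 (cap 12, load 11): S1 — cost 11×5 = 55
  Shipping 149, fixed 433 → total 582.
  Any other capacity-feasible assignment to {#1, #2, #3} ships for at least 149.
Total demand is 30 and no other set of sites has combined capacity ≥ 30, so {#1, #2, #3} is the only feasible choice of open sites. Minimum: 582.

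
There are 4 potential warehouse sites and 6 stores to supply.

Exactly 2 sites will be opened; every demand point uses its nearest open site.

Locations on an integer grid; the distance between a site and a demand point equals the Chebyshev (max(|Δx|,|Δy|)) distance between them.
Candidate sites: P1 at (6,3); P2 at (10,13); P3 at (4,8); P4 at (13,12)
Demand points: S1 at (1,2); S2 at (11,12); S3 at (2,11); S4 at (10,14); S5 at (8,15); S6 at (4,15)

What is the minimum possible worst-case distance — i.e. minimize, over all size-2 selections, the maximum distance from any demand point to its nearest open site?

Open {P2, P3}.
  Farthest demand point is S1 at distance 6 (to P3); all others are ≤ 6.
With {P1, P3} the worst case is 7.
With {P3, P4} the worst case is 7.
No size-2 selection achieves below 6.

6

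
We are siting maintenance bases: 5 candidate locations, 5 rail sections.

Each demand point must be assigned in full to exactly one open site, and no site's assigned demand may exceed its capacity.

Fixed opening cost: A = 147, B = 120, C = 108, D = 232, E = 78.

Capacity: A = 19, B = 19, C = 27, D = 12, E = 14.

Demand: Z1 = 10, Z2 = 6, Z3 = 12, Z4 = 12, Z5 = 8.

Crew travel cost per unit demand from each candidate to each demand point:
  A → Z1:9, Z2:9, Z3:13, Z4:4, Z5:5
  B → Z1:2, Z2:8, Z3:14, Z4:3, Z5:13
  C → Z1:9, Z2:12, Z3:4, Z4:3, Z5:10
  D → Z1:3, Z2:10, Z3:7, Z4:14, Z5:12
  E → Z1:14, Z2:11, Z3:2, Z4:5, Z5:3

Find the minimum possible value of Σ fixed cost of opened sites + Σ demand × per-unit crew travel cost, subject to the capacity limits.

482

Open {B, C, E}; cheapest assignment that respects the capacities:
  B (cap 19, load 16): Z1, Z2 — cost 10×2 + 6×8 = 68
  C (cap 27, load 24): Z3, Z4 — cost 12×4 + 12×3 = 84
  E (cap 14, load 8): Z5 — cost 8×3 = 24
  Shipping 176, fixed 306 → total 482.
  Any other capacity-feasible assignment to {B, C, E} ships for at least 176.
Compare {A, B, C}: its best feasible assignment gives total 567.
Compare {A, C, E}: its best feasible assignment gives total 577.
Every other set of open sites that can feasibly serve all demand totals ≥ 567 even under its best assignment. Minimum: 482.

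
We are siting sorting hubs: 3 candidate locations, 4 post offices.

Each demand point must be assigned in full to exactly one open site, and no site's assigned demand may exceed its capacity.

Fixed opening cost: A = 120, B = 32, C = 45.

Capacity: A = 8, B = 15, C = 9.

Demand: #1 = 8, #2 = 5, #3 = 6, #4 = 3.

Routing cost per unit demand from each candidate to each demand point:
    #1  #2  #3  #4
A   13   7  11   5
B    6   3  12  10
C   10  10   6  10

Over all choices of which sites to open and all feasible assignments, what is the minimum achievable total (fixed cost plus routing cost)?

Open {B, C}; cheapest assignment that respects the capacities:
  B (cap 15, load 13): #1, #2 — cost 8×6 + 5×3 = 63
  C (cap 9, load 9): #3, #4 — cost 6×6 + 3×10 = 66
  Shipping 129, fixed 77 → total 206.
  Any other capacity-feasible assignment to {B, C} ships for at least 129.
Compare {A, B, C}: its best feasible assignment gives total 311.
Compare {A, B}: its best feasible assignment gives total 322.
Every other set of open sites that can feasibly serve all demand totals ≥ 311 even under its best assignment. Minimum: 206.

206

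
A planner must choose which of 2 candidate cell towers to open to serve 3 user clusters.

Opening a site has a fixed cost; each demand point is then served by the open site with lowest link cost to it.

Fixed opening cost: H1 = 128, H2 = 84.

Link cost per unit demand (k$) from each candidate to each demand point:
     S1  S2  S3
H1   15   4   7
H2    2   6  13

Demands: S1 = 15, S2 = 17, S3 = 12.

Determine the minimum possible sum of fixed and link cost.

Open {H2}: assign each demand point to its cheapest open site.
  S1→H2 15×2=30, S2→H2 17×6=102, S3→H2 12×13=156
  link cost 288, fixed 84 → total 372.
Compare {H1, H2}: link cost 182 + fixed 212 = 394.
Compare {H1}: link cost 377 + fixed 128 = 505.

372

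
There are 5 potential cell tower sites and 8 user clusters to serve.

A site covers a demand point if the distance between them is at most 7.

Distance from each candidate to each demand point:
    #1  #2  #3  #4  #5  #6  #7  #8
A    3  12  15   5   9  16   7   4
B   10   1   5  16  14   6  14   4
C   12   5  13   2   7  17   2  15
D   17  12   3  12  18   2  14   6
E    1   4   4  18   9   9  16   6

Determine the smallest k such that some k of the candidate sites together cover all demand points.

Coverage sets (demand points within 7 of each site):
  A: {#1, #4, #7, #8}
  B: {#2, #3, #6, #8}
  C: {#2, #4, #5, #7}
  D: {#3, #6, #8}
  E: {#1, #2, #3, #8}
No 2 sites suffice: every size-2 union leaves at least one demand point uncovered.
But {A, B, C} covers everything, so the minimum is 3.

3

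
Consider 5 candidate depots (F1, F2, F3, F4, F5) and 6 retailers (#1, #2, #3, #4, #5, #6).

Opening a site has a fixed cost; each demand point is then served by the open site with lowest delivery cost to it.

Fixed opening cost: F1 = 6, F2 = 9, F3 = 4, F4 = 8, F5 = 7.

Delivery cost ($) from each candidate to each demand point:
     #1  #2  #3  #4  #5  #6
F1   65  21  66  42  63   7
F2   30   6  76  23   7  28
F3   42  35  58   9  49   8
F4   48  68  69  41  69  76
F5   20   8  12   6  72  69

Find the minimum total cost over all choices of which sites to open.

Open {F2, F3, F5}: assign each demand point to its cheapest open site.
  #1→F5 20, #2→F2 6, #3→F5 12, #4→F5 6, #5→F2 7, #6→F3 8
  delivery cost 59, fixed 20 → total 79.
Compare {F1, F2, F5}: delivery cost 58 + fixed 22 = 80.
Compare {F1, F2, F3, F5}: delivery cost 58 + fixed 26 = 84.
Compare {F2, F3, F4, F5}: delivery cost 59 + fixed 28 = 87.
All other subsets cost ≥ 80. Minimum total cost: 79.

79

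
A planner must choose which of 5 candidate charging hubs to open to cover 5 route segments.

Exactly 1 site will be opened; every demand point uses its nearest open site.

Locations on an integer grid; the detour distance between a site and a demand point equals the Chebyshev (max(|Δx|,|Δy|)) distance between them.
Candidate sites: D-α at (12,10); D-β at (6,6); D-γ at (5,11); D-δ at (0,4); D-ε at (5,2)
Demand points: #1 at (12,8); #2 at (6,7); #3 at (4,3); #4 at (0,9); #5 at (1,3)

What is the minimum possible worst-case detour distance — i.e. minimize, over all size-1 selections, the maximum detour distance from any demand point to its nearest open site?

Open {D-β}.
  Farthest demand point is #1 at detour distance 6 (to D-β); all others are ≤ 6.
With {D-ε} the worst case is 7.
With {D-γ} the worst case is 8.
No size-1 selection achieves below 6.

6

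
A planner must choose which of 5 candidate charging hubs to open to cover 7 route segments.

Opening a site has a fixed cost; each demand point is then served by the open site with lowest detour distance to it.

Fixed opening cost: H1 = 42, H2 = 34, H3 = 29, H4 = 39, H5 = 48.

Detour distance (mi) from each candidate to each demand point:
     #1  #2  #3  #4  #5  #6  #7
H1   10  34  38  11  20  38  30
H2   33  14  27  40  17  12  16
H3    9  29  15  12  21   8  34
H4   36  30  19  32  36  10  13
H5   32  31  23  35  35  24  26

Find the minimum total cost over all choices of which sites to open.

Open {H2, H3}: assign each demand point to its cheapest open site.
  #1→H3 9, #2→H2 14, #3→H3 15, #4→H3 12, #5→H2 17, #6→H3 8, #7→H2 16
  detour distance 91, fixed 63 → total 154.
Compare {H3}: detour distance 128 + fixed 29 = 157.
Compare {H3, H4}: detour distance 107 + fixed 68 = 175.
Compare {H1, H2}: detour distance 107 + fixed 76 = 183.
All other subsets cost ≥ 157. Minimum total cost: 154.

154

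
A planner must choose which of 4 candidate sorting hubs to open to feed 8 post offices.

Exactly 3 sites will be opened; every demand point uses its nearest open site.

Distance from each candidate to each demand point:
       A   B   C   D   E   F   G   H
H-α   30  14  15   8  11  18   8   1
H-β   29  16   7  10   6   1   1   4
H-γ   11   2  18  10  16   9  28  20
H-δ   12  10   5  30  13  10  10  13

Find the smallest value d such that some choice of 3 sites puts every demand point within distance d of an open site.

Open {H-α, H-β, H-γ}.
  Farthest demand point is A at distance 11 (to H-γ); all others are ≤ 11.
With {H-α, H-γ, H-δ} the worst case is 11.
With {H-β, H-γ, H-δ} the worst case is 11.
No size-3 selection achieves below 11.

11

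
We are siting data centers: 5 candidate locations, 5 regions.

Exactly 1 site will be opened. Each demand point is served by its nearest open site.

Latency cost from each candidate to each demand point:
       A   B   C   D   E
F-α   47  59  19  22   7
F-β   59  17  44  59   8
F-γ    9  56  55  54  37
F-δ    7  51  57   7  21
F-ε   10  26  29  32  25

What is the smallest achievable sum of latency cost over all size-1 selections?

Open {F-ε}.
  A→F-ε 10, B→F-ε 26, C→F-ε 29, D→F-ε 32, E→F-ε 25  ⇒ total 122.
Compare {F-δ}: total 143.
Compare {F-α}: total 154.
No size-1 selection does better; minimum is 122.

122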